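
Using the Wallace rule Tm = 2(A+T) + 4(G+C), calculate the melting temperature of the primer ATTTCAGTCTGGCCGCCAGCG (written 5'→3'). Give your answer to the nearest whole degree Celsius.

68°C

Base counts: A=3, T=5, G=6, C=7 (length 21).
Tm = 2·(3+5) + 4·(6+7) = 2·8 + 4·13 = 16 + 52 = 68°C.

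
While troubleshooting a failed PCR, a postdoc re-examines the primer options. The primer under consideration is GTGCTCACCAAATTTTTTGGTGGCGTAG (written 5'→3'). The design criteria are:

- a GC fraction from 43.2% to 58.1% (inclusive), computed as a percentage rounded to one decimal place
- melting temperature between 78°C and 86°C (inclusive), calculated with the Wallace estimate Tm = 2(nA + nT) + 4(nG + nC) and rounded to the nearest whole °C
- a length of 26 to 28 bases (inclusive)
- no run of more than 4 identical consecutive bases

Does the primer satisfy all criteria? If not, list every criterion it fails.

Base counts: A=5, T=10, G=8, C=5 (length 28).
GC content: GC 13/28 = 46.4% ✓
Tm: Tm = 2·15 + 4·13 = 82°C ✓
length: length 28 ✓
homopolymer run: longest run = 6, exceeds 4 ✗

Fails: homopolymer run.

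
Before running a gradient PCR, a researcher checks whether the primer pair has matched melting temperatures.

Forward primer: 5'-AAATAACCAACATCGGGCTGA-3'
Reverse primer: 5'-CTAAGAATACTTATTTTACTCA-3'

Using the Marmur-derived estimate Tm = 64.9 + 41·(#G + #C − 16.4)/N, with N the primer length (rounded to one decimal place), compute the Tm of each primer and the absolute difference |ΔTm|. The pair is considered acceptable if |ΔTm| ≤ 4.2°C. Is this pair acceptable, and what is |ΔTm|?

Forward: G+C = 9, N = 21 → Tm = 64.9 + 41·(9 − 16.4)/21 = 50.5°C.
Reverse: G+C = 5, N = 22 → Tm = 64.9 + 41·(5 − 16.4)/22 = 43.7°C.
|ΔTm| = |50.5 − 43.7| = 6.8°C, > 4.2°C.

|ΔTm| = 6.8°C; the pair is not acceptable.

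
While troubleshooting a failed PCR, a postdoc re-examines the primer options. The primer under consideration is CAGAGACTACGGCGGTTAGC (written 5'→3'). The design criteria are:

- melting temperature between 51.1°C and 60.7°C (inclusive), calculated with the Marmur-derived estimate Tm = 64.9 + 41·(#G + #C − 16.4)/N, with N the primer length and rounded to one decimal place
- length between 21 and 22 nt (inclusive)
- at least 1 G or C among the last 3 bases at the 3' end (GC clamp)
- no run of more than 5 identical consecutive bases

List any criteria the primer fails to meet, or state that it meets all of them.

Fails: length.

Base counts: A=5, T=3, G=7, C=5 (length 20).
Tm: Tm = 64.9 + 41·(12 − 16.4)/20 = 55.9°C ✓
length: length 20, outside 21–22 ✗
GC clamp: 3' end AGC has 2 G/C ✓
homopolymer run: longest run = 2 ✓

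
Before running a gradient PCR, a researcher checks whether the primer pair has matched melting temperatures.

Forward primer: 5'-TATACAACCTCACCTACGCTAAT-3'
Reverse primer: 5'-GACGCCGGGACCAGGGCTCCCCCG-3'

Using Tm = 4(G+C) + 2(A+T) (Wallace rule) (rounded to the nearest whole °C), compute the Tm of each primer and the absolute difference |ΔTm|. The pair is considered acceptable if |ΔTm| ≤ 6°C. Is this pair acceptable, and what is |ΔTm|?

Forward: A=8 T=6 G=1 C=8 → Tm = 2·14 + 4·9 = 64°C.
Reverse: A=3 T=1 G=9 C=11 → Tm = 2·4 + 4·20 = 88°C.
|ΔTm| = |64 − 88| = 24°C, > 6°C.

|ΔTm| = 24°C; the pair is not acceptable.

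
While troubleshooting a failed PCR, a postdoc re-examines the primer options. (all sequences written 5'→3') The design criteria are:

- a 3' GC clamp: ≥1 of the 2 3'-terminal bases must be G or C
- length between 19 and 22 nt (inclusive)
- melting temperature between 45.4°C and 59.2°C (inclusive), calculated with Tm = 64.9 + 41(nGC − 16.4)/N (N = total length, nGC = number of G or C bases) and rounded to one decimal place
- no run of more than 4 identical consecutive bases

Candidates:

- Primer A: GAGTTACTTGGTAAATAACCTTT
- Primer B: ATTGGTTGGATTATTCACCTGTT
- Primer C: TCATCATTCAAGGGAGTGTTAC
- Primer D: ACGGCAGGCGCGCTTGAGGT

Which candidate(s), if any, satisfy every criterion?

Primer A (23 nt, A=7 T=9 G=4 C=3): 3' end TT has 0 G/C, need ≥1 ✗; length 23, outside 19–22 ✗; Tm = 64.9 + 41·(7 − 16.4)/23 = 48.1°C ✓; longest run = 3 ✓ — fails.
Primer B (23 nt, A=4 T=11 G=5 C=3): 3' end TT has 0 G/C, need ≥1 ✗; length 23, outside 19–22 ✗; Tm = 64.9 + 41·(8 − 16.4)/23 = 49.9°C ✓; longest run = 2 ✓ — fails.
Primer C (22 nt, A=6 T=7 G=5 C=4): 3' end AC has 1 G/C ✓; length 22 ✓; Tm = 64.9 + 41·(9 − 16.4)/22 = 51.1°C ✓; longest run = 3 ✓ — passes.
Primer D (20 nt, A=3 T=3 G=9 C=5): 3' end GT has 1 G/C ✓; length 20 ✓; Tm = 64.9 + 41·(14 − 16.4)/20 = 60.0°C, outside 45.4–59.2°C ✗; longest run = 2 ✓ — fails.

Primer C only.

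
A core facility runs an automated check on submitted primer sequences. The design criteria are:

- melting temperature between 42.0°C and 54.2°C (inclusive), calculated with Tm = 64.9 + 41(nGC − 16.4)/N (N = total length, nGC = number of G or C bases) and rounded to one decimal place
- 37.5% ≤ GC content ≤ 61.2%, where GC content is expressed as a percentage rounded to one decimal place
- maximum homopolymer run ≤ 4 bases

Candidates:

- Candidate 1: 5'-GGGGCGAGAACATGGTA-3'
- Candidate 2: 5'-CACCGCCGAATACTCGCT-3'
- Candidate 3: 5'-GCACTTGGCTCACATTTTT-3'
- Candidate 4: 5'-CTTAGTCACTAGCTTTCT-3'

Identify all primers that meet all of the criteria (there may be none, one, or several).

Candidate 1 (17 nt, A=5 T=2 G=8 C=2): Tm = 64.9 + 41·(10 − 16.4)/17 = 49.5°C ✓; GC 10/17 = 58.8% ✓; longest run = 4 ✓ — passes.
Candidate 2 (18 nt, A=4 T=3 G=3 C=8): Tm = 64.9 + 41·(11 − 16.4)/18 = 52.6°C ✓; GC 11/18 = 61.1% ✓; longest run = 2 ✓ — passes.
Candidate 3 (19 nt, A=3 T=8 G=3 C=5): Tm = 64.9 + 41·(8 − 16.4)/19 = 46.8°C ✓; GC 8/19 = 42.1% ✓; longest run = 5, exceeds 4 ✗ — fails.
Candidate 4 (18 nt, A=3 T=8 G=2 C=5): Tm = 64.9 + 41·(7 − 16.4)/18 = 43.5°C ✓; GC 7/18 = 38.9% ✓; longest run = 3 ✓ — passes.

Candidate 1, Candidate 2 and Candidate 4.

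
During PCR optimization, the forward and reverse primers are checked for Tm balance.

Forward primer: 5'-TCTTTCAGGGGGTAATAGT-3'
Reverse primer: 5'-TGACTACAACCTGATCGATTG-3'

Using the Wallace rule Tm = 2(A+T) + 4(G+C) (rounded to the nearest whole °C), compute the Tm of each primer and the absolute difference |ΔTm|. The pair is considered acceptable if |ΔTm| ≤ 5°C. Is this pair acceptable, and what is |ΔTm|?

Forward: A=4 T=7 G=6 C=2 → Tm = 2·11 + 4·8 = 54°C.
Reverse: A=6 T=6 G=4 C=5 → Tm = 2·12 + 4·9 = 60°C.
|ΔTm| = |54 − 60| = 6°C, > 5°C.

|ΔTm| = 6°C; the pair is not acceptable.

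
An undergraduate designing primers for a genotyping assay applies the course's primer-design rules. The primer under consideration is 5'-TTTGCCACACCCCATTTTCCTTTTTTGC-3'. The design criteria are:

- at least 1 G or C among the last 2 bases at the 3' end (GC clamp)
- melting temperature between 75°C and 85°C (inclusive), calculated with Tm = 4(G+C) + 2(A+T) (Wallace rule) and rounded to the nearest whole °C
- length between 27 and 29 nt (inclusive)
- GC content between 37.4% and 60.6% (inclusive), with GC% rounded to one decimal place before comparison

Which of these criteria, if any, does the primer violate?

Base counts: A=3, T=13, G=2, C=10 (length 28).
GC clamp: 3' end GC has 2 G/C ✓
Tm: Tm = 2·16 + 4·12 = 80°C ✓
length: length 28 ✓
GC content: GC 12/28 = 42.9% ✓

Meets all criteria.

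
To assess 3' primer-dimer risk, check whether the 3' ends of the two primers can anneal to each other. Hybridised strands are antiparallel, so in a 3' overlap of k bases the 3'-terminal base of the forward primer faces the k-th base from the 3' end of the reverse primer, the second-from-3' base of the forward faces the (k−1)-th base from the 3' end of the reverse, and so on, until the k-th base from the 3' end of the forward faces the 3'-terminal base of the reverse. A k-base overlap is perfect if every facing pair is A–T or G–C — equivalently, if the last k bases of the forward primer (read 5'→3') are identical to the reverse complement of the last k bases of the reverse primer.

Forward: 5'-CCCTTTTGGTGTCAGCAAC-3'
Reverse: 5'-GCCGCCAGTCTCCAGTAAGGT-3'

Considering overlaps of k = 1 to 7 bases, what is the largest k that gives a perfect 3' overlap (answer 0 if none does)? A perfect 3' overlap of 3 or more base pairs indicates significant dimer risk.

Last 7 bases (5'→3') — forward …CAGCAAC, reverse …GTAAGGT.
Reverse complement of the reverse primer's last 7 bases: ACCTTAC; its first k bases are the reverse complement of the reverse primer's last k bases, so a perfect k-base overlap needs the forward primer's last k bases to equal them.
Comparing (forward last k vs required): k=1: C vs A ✗; k=2: AC vs AC ✓; k=3: AAC vs ACC ✗; k=4: CAAC vs ACCT ✗; k=5: GCAAC vs ACCTT ✗; k=6: AGCAAC vs ACCTTA ✗; k=7: CAGCAAC vs ACCTTAC ✗.
Only k = 2 is perfect, so the longest perfect 3' overlap is 2.

Longest perfect overlap: 2 complementary base pairs; below the dimer-risk threshold (threshold 3).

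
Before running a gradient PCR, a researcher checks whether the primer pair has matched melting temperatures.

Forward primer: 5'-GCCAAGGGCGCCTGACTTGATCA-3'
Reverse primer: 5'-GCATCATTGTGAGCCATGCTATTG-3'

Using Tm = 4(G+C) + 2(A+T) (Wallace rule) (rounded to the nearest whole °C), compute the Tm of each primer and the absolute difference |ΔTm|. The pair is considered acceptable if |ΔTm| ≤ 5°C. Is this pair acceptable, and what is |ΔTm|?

Forward: A=5 T=4 G=7 C=7 → Tm = 2·9 + 4·14 = 74°C.
Reverse: A=5 T=8 G=6 C=5 → Tm = 2·13 + 4·11 = 70°C.
|ΔTm| = |74 − 70| = 4°C, ≤ 5°C.

|ΔTm| = 4°C; the pair is acceptable.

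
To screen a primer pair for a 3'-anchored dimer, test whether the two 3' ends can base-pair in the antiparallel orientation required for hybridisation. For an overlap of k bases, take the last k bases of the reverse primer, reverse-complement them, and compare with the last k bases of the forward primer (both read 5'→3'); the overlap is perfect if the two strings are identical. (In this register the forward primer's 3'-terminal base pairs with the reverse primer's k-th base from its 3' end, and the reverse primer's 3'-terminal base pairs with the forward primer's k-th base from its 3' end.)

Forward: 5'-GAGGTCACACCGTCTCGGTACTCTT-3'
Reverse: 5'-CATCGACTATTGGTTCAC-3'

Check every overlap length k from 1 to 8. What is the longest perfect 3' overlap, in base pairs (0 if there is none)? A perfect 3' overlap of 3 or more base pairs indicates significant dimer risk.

Last 8 bases (5'→3') — forward …GTACTCTT, reverse …TGGTTCAC.
Reverse complement of the reverse primer's last 8 bases: GTGAACCA; its first k bases are the reverse complement of the reverse primer's last k bases, so a perfect k-base overlap needs the forward primer's last k bases to equal them.
Comparing (forward last k vs required): k=1: T vs G ✗; k=2: TT vs GT ✗; k=3: CTT vs GTG ✗; k=4: TCTT vs GTGA ✗; k=5: CTCTT vs GTGAA ✗; k=6: ACTCTT vs GTGAAC ✗; k=7: TACTCTT vs GTGAACC ✗; k=8: GTACTCTT vs GTGAACCA ✗.
No overlap length from 1 to 8 is perfect, so the longest perfect 3' overlap is 0.

Longest perfect overlap: 0 complementary base pairs; below the dimer-risk threshold (threshold 3).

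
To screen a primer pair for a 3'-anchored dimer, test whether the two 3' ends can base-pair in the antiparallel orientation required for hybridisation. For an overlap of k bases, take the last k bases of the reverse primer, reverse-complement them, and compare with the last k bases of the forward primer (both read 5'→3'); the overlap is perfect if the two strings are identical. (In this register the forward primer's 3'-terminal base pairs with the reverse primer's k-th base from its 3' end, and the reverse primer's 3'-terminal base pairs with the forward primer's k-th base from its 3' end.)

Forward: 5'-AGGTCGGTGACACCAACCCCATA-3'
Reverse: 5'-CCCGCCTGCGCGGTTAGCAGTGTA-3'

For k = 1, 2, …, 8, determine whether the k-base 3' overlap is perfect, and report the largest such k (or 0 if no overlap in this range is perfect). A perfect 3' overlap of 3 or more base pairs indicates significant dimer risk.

Last 8 bases (5'→3') — forward …ACCCCATA, reverse …GCAGTGTA.
Reverse complement of the reverse primer's last 8 bases: TACACTGC; its first k bases are the reverse complement of the reverse primer's last k bases, so a perfect k-base overlap needs the forward primer's last k bases to equal them.
Comparing (forward last k vs required): k=1: A vs T ✗; k=2: TA vs TA ✓; k=3: ATA vs TAC ✗; k=4: CATA vs TACA ✗; k=5: CCATA vs TACAC ✗; k=6: CCCATA vs TACACT ✗; k=7: CCCCATA vs TACACTG ✗; k=8: ACCCCATA vs TACACTGC ✗.
Only k = 2 is perfect, so the longest perfect 3' overlap is 2.

Longest perfect overlap: 2 complementary base pairs; below the dimer-risk threshold (threshold 3).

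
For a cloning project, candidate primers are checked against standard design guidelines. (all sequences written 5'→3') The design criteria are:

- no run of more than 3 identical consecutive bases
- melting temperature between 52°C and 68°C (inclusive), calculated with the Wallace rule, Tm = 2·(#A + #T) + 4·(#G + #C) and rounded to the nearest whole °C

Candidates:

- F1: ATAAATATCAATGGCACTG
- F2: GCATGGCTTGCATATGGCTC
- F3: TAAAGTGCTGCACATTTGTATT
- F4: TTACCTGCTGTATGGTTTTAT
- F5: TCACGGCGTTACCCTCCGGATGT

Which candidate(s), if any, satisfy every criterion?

F1 (19 nt, A=8 T=5 G=3 C=3): longest run = 3 ✓; Tm = 2·13 + 4·6 = 50°C, outside 52–68°C ✗ — fails.
F2 (20 nt, A=3 T=6 G=6 C=5): longest run = 2 ✓; Tm = 2·9 + 4·11 = 62°C ✓ — passes.
F3 (22 nt, A=6 T=9 G=4 C=3): longest run = 3 ✓; Tm = 2·15 + 4·7 = 58°C ✓ — passes.
F4 (21 nt, A=3 T=11 G=4 C=3): longest run = 4, exceeds 3 ✗; Tm = 2·14 + 4·7 = 56°C ✓ — fails.
F5 (23 nt, A=3 T=6 G=6 C=8): longest run = 3 ✓; Tm = 2·9 + 4·14 = 74°C, outside 52–68°C ✗ — fails.

F2 and F3.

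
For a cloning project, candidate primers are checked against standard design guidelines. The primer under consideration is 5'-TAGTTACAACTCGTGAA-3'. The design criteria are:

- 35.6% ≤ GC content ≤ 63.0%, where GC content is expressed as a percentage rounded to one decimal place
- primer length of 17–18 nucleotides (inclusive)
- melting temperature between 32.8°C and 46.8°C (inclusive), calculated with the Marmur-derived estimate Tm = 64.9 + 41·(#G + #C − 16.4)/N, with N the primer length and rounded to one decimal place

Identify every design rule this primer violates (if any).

Base counts: A=6, T=5, G=3, C=3 (length 17).
GC content: GC 6/17 = 35.3%, outside 35.6–63.0% ✗
length: length 17 ✓
Tm: Tm = 64.9 + 41·(6 − 16.4)/17 = 39.8°C ✓

Fails: GC content.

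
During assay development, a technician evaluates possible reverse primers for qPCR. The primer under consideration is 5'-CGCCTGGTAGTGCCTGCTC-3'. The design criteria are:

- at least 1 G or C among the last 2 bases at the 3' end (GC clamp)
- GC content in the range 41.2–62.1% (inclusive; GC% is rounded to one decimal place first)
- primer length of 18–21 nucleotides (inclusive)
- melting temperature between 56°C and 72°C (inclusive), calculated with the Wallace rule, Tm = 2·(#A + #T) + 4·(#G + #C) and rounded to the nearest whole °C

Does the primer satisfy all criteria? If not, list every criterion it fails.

Fails: GC content.

Base counts: A=1, T=5, G=6, C=7 (length 19).
GC clamp: 3' end TC has 1 G/C ✓
GC content: GC 13/19 = 68.4%, outside 41.2–62.1% ✗
length: length 19 ✓
Tm: Tm = 2·6 + 4·13 = 64°C ✓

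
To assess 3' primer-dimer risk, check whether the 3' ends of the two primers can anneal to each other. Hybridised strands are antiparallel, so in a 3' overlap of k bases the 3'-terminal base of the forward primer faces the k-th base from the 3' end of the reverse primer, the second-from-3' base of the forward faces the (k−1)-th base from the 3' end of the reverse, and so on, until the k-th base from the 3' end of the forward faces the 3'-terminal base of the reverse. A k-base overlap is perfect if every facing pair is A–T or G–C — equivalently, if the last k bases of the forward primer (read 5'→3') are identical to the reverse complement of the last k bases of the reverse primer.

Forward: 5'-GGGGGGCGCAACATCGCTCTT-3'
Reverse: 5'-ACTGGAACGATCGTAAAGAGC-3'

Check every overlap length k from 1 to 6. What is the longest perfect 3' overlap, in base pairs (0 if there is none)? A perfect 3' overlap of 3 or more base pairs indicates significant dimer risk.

Longest perfect overlap: 6 complementary base pairs; significant dimer risk (threshold 3).

Last 6 bases (5'→3') — forward …GCTCTT, reverse …AAGAGC.
Reverse complement of the reverse primer's last 6 bases: GCTCTT; its first k bases are the reverse complement of the reverse primer's last k bases, so a perfect k-base overlap needs the forward primer's last k bases to equal them.
Comparing (forward last k vs required): k=1: T vs G ✗; k=2: TT vs GC ✗; k=3: CTT vs GCT ✗; k=4: TCTT vs GCTC ✗; k=5: CTCTT vs GCTCT ✗; k=6: GCTCTT vs GCTCTT ✓.
Only k = 6 is perfect, so the longest perfect 3' overlap is 6.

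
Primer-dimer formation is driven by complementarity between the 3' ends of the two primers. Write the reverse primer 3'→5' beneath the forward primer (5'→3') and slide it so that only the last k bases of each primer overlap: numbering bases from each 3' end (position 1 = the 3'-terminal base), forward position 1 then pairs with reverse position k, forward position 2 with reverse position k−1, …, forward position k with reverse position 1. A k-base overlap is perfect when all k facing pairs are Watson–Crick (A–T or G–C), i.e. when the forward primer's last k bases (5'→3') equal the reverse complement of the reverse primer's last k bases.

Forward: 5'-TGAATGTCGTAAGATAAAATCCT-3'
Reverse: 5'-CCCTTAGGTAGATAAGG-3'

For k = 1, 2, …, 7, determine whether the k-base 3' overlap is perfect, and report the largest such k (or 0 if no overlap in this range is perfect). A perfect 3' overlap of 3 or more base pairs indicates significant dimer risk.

Longest perfect overlap: 3 complementary base pairs; significant dimer risk (threshold 3).

Last 7 bases (5'→3') — forward …AAATCCT, reverse …GATAAGG.
Reverse complement of the reverse primer's last 7 bases: CCTTATC; its first k bases are the reverse complement of the reverse primer's last k bases, so a perfect k-base overlap needs the forward primer's last k bases to equal them.
Comparing (forward last k vs required): k=1: T vs C ✗; k=2: CT vs CC ✗; k=3: CCT vs CCT ✓; k=4: TCCT vs CCTT ✗; k=5: ATCCT vs CCTTA ✗; k=6: AATCCT vs CCTTAT ✗; k=7: AAATCCT vs CCTTATC ✗.
Only k = 3 is perfect, so the longest perfect 3' overlap is 3.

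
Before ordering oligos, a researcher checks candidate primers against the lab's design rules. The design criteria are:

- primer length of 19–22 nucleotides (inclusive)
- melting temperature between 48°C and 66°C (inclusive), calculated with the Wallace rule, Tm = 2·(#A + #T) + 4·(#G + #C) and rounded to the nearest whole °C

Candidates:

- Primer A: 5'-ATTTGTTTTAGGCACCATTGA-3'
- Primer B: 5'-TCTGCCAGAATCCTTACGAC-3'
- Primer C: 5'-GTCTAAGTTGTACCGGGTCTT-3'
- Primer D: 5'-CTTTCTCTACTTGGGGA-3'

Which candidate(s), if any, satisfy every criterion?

Primer A, Primer B and Primer C.

Primer A (21 nt, A=5 T=9 G=4 C=3): length 21 ✓; Tm = 2·14 + 4·7 = 56°C ✓ — passes.
Primer B (20 nt, A=5 T=5 G=3 C=7): length 20 ✓; Tm = 2·10 + 4·10 = 60°C ✓ — passes.
Primer C (21 nt, A=3 T=8 G=6 C=4): length 21 ✓; Tm = 2·11 + 4·10 = 62°C ✓ — passes.
Primer D (17 nt, A=2 T=7 G=4 C=4): length 17, outside 19–22 ✗; Tm = 2·9 + 4·8 = 50°C ✓ — fails.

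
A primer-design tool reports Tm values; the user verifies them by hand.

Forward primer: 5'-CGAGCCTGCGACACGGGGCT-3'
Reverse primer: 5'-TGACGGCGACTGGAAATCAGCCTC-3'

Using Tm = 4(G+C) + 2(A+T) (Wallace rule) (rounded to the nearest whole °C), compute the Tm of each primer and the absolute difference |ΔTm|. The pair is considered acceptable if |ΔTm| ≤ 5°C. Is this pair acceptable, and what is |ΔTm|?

Forward: A=3 T=2 G=8 C=7 → Tm = 2·5 + 4·15 = 70°C.
Reverse: A=6 T=4 G=7 C=7 → Tm = 2·10 + 4·14 = 76°C.
|ΔTm| = |70 − 76| = 6°C, > 5°C.

|ΔTm| = 6°C; the pair is not acceptable.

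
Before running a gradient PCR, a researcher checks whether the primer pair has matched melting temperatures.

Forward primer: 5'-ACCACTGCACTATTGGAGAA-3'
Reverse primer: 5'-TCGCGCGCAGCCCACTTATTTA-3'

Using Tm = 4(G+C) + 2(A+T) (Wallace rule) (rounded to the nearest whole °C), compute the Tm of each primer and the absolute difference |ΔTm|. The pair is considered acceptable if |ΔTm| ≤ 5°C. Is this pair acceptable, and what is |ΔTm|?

|ΔTm| = 10°C; the pair is not acceptable.

Forward: A=7 T=4 G=4 C=5 → Tm = 2·11 + 4·9 = 58°C.
Reverse: A=4 T=6 G=4 C=8 → Tm = 2·10 + 4·12 = 68°C.
|ΔTm| = |58 − 68| = 10°C, > 5°C.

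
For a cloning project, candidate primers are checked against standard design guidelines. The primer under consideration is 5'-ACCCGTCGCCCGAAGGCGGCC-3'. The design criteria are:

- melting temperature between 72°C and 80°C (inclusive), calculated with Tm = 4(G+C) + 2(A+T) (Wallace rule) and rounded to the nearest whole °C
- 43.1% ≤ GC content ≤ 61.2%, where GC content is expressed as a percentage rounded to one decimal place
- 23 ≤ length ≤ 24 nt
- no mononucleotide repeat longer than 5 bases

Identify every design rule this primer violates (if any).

Fails: GC content, length.

Base counts: A=3, T=1, G=7, C=10 (length 21).
Tm: Tm = 2·4 + 4·17 = 76°C ✓
GC content: GC 17/21 = 81.0%, outside 43.1–61.2% ✗
length: length 21, outside 23–24 ✗
homopolymer run: longest run = 3 ✓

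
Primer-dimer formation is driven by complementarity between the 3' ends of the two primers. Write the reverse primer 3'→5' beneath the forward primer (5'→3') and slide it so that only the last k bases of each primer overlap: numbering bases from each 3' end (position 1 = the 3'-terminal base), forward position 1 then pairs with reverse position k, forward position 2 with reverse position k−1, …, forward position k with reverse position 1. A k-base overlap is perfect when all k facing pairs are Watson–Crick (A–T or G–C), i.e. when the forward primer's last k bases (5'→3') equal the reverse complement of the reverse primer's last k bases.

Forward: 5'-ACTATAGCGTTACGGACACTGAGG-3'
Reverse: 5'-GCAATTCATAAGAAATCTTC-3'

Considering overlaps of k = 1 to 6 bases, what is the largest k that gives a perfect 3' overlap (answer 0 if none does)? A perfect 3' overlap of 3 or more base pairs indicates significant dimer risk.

Longest perfect overlap: 1 complementary base pair; below the dimer-risk threshold (threshold 3).

Last 6 bases (5'→3') — forward …CTGAGG, reverse …ATCTTC.
Reverse complement of the reverse primer's last 6 bases: GAAGAT; its first k bases are the reverse complement of the reverse primer's last k bases, so a perfect k-base overlap needs the forward primer's last k bases to equal them.
Comparing (forward last k vs required): k=1: G vs G ✓; k=2: GG vs GA ✗; k=3: AGG vs GAA ✗; k=4: GAGG vs GAAG ✗; k=5: TGAGG vs GAAGA ✗; k=6: CTGAGG vs GAAGAT ✗.
Only k = 1 is perfect, so the longest perfect 3' overlap is 1.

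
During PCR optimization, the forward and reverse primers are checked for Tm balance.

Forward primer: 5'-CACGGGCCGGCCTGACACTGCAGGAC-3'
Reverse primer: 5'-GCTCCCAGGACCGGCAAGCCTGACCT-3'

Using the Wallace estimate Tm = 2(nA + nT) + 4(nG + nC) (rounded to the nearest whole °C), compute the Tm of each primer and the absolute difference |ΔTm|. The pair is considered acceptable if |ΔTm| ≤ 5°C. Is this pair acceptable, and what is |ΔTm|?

Forward: A=5 T=2 G=9 C=10 → Tm = 2·7 + 4·19 = 90°C.
Reverse: A=5 T=3 G=7 C=11 → Tm = 2·8 + 4·18 = 88°C.
|ΔTm| = |90 − 88| = 2°C, ≤ 5°C.

|ΔTm| = 2°C; the pair is acceptable.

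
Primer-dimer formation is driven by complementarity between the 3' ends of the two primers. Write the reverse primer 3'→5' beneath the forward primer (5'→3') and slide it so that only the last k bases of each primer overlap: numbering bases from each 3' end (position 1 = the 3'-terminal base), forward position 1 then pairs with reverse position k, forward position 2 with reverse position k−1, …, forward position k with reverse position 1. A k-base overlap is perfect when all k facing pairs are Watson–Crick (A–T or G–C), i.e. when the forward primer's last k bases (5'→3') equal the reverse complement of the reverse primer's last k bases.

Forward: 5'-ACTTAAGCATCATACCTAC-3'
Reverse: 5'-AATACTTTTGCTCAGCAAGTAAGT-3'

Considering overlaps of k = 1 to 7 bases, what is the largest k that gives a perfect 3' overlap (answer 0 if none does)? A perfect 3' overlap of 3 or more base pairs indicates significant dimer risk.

Longest perfect overlap: 2 complementary base pairs; below the dimer-risk threshold (threshold 3).

Last 7 bases (5'→3') — forward …TACCTAC, reverse …AGTAAGT.
Reverse complement of the reverse primer's last 7 bases: ACTTACT; its first k bases are the reverse complement of the reverse primer's last k bases, so a perfect k-base overlap needs the forward primer's last k bases to equal them.
Comparing (forward last k vs required): k=1: C vs A ✗; k=2: AC vs AC ✓; k=3: TAC vs ACT ✗; k=4: CTAC vs ACTT ✗; k=5: CCTAC vs ACTTA ✗; k=6: ACCTAC vs ACTTAC ✗; k=7: TACCTAC vs ACTTACT ✗.
Only k = 2 is perfect, so the longest perfect 3' overlap is 2.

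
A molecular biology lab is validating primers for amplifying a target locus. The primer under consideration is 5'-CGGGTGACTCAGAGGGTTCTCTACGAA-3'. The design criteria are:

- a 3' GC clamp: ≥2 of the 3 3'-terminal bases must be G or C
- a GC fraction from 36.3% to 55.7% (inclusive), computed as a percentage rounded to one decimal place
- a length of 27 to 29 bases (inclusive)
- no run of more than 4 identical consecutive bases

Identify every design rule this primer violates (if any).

Fails: GC clamp.

Base counts: A=6, T=6, G=9, C=6 (length 27).
GC clamp: 3' end GAA has 1 G/C, need ≥2 ✗
GC content: GC 15/27 = 55.6% ✓
length: length 27 ✓
homopolymer run: longest run = 3 ✓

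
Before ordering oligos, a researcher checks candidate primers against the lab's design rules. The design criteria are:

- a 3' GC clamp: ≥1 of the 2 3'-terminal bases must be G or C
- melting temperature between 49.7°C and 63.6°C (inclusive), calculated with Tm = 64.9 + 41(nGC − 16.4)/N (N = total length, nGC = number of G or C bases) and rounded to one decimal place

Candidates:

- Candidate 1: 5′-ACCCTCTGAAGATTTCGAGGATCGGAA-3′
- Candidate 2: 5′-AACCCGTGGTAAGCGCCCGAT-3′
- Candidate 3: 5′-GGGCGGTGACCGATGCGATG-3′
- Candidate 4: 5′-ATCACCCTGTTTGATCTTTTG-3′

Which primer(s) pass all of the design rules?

Candidate 1 (27 nt, A=8 T=6 G=7 C=6): 3' end AA has 0 G/C, need ≥1 ✗; Tm = 64.9 + 41·(13 − 16.4)/27 = 59.7°C ✓ — fails.
Candidate 2 (21 nt, A=5 T=3 G=6 C=7): 3' end AT has 0 G/C, need ≥1 ✗; Tm = 64.9 + 41·(13 − 16.4)/21 = 58.3°C ✓ — fails.
Candidate 3 (20 nt, A=3 T=3 G=10 C=4): 3' end TG has 1 G/C ✓; Tm = 64.9 + 41·(14 − 16.4)/20 = 60.0°C ✓ — passes.
Candidate 4 (21 nt, A=3 T=10 G=3 C=5): 3' end TG has 1 G/C ✓; Tm = 64.9 + 41·(8 − 16.4)/21 = 48.5°C, outside 49.7–63.6°C ✗ — fails.

Candidate 3 only.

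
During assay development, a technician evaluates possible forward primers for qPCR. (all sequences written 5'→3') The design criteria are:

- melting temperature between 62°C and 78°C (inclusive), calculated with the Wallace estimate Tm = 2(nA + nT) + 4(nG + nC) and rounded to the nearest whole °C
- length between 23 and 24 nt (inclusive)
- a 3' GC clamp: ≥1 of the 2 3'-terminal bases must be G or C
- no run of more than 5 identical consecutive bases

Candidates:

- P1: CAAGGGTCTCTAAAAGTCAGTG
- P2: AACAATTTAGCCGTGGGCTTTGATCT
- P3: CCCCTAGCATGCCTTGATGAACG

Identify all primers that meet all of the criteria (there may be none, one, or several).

P1 (22 nt, A=7 T=5 G=6 C=4): Tm = 2·12 + 4·10 = 64°C ✓; length 22, outside 23–24 ✗; 3' end TG has 1 G/C ✓; longest run = 4 ✓ — fails.
P2 (26 nt, A=6 T=9 G=6 C=5): Tm = 2·15 + 4·11 = 74°C ✓; length 26, outside 23–24 ✗; 3' end CT has 1 G/C ✓; longest run = 3 ✓ — fails.
P3 (23 nt, A=5 T=5 G=5 C=8): Tm = 2·10 + 4·13 = 72°C ✓; length 23 ✓; 3' end CG has 2 G/C ✓; longest run = 4 ✓ — passes.

P3 only.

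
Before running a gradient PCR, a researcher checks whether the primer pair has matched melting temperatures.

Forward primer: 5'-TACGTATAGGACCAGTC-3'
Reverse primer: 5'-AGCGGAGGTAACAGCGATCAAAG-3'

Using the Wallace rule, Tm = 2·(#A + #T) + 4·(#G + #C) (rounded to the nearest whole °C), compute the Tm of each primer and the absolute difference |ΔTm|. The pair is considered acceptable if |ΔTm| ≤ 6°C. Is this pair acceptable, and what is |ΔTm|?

|ΔTm| = 20°C; the pair is not acceptable.

Forward: A=5 T=4 G=4 C=4 → Tm = 2·9 + 4·8 = 50°C.
Reverse: A=9 T=2 G=8 C=4 → Tm = 2·11 + 4·12 = 70°C.
|ΔTm| = |50 − 70| = 20°C, > 6°C.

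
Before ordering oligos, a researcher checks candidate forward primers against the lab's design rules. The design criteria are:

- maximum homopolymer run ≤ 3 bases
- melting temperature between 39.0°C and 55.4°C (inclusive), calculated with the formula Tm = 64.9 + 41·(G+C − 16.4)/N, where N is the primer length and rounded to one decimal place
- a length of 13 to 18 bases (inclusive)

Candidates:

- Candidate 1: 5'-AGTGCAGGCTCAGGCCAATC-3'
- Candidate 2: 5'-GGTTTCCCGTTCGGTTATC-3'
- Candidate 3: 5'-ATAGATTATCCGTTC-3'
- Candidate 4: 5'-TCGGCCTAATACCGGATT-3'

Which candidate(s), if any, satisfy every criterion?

Candidate 4 only.

Candidate 1 (20 nt, A=5 T=3 G=6 C=6): longest run = 2 ✓; Tm = 64.9 + 41·(12 − 16.4)/20 = 55.9°C, outside 39.0–55.4°C ✗; length 20, outside 13–18 ✗ — fails.
Candidate 2 (19 nt, A=1 T=8 G=5 C=5): longest run = 3 ✓; Tm = 64.9 + 41·(10 − 16.4)/19 = 51.1°C ✓; length 19, outside 13–18 ✗ — fails.
Candidate 3 (15 nt, A=4 T=6 G=2 C=3): longest run = 2 ✓; Tm = 64.9 + 41·(5 − 16.4)/15 = 33.7°C, outside 39.0–55.4°C ✗; length 15 ✓ — fails.
Candidate 4 (18 nt, A=4 T=5 G=4 C=5): longest run = 2 ✓; Tm = 64.9 + 41·(9 − 16.4)/18 = 48.0°C ✓; length 18 ✓ — passes.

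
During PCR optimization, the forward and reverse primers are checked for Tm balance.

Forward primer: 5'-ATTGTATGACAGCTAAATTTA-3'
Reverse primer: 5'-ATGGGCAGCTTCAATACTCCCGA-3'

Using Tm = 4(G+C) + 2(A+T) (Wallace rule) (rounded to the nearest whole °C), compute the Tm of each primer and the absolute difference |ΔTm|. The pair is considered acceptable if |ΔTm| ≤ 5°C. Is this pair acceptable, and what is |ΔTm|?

|ΔTm| = 18°C; the pair is not acceptable.

Forward: A=8 T=8 G=3 C=2 → Tm = 2·16 + 4·5 = 52°C.
Reverse: A=6 T=5 G=5 C=7 → Tm = 2·11 + 4·12 = 70°C.
|ΔTm| = |52 − 70| = 18°C, > 5°C.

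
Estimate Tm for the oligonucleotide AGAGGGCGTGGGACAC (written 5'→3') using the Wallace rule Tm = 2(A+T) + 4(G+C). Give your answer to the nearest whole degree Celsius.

Base counts: A=4, T=1, G=8, C=3 (length 16).
Tm = 2·(4+1) + 4·(8+3) = 2·5 + 4·11 = 10 + 44 = 54°C.

54°C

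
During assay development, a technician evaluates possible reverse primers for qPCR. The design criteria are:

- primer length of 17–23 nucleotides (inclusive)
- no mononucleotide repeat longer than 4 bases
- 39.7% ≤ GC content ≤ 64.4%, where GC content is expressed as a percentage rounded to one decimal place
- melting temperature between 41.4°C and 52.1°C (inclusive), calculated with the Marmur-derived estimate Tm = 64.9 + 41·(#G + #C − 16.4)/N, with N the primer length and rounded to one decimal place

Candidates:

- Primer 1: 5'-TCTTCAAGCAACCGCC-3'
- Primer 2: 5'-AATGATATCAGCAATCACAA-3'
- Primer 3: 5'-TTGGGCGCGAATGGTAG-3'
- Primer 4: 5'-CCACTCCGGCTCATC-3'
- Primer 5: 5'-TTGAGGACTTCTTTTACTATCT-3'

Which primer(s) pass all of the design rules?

Primer 1 (16 nt, A=4 T=3 G=2 C=7): length 16, outside 17–23 ✗; longest run = 2 ✓; GC 9/16 = 56.3% ✓; Tm = 64.9 + 41·(9 − 16.4)/16 = 45.9°C ✓ — fails.
Primer 2 (20 nt, A=10 T=4 G=2 C=4): length 20 ✓; longest run = 2 ✓; GC 6/20 = 30.0%, outside 39.7–64.4% ✗; Tm = 64.9 + 41·(6 − 16.4)/20 = 43.6°C ✓ — fails.
Primer 3 (17 nt, A=3 T=4 G=8 C=2): length 17 ✓; longest run = 3 ✓; GC 10/17 = 58.8% ✓; Tm = 64.9 + 41·(10 − 16.4)/17 = 49.5°C ✓ — passes.
Primer 4 (15 nt, A=2 T=3 G=2 C=8): length 15, outside 17–23 ✗; longest run = 2 ✓; GC 10/15 = 66.7%, outside 39.7–64.4% ✗; Tm = 64.9 + 41·(10 − 16.4)/15 = 47.4°C ✓ — fails.
Primer 5 (22 nt, A=4 T=11 G=3 C=4): length 22 ✓; longest run = 4 ✓; GC 7/22 = 31.8%, outside 39.7–64.4% ✗; Tm = 64.9 + 41·(7 − 16.4)/22 = 47.4°C ✓ — fails.

Primer 3 only.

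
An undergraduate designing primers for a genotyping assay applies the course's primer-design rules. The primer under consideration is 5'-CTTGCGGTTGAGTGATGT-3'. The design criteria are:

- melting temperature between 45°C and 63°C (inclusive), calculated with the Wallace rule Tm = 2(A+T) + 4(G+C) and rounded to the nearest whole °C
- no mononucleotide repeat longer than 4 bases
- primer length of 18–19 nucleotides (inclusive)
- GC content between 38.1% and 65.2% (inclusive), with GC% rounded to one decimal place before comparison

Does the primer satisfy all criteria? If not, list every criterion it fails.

Base counts: A=2, T=7, G=7, C=2 (length 18).
Tm: Tm = 2·9 + 4·9 = 54°C ✓
homopolymer run: longest run = 2 ✓
length: length 18 ✓
GC content: GC 9/18 = 50.0% ✓

Meets all criteria.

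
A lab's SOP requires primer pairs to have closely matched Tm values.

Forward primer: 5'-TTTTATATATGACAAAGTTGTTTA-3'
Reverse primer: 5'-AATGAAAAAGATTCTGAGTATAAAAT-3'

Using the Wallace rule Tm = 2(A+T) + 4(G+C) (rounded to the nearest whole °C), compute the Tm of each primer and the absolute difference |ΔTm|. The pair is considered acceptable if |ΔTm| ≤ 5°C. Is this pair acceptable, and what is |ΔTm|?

|ΔTm| = 6°C; the pair is not acceptable.

Forward: A=8 T=12 G=3 C=1 → Tm = 2·20 + 4·4 = 56°C.
Reverse: A=14 T=7 G=4 C=1 → Tm = 2·21 + 4·5 = 62°C.
|ΔTm| = |56 − 62| = 6°C, > 5°C.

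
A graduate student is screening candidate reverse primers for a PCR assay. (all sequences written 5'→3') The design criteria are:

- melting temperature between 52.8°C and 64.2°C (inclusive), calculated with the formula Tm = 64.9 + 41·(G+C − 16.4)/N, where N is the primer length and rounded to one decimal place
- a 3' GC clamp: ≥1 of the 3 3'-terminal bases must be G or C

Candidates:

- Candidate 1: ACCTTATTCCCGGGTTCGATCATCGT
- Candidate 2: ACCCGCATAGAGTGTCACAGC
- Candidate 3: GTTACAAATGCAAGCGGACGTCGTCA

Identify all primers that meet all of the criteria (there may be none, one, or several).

Candidate 1, Candidate 2 and Candidate 3.

Candidate 1 (26 nt, A=4 T=9 G=5 C=8): Tm = 64.9 + 41·(13 − 16.4)/26 = 59.5°C ✓; 3' end CGT has 2 G/C ✓ — passes.
Candidate 2 (21 nt, A=6 T=3 G=5 C=7): Tm = 64.9 + 41·(12 − 16.4)/21 = 56.3°C ✓; 3' end AGC has 2 G/C ✓ — passes.
Candidate 3 (26 nt, A=8 T=5 G=7 C=6): Tm = 64.9 + 41·(13 − 16.4)/26 = 59.5°C ✓; 3' end TCA has 1 G/C ✓ — passes.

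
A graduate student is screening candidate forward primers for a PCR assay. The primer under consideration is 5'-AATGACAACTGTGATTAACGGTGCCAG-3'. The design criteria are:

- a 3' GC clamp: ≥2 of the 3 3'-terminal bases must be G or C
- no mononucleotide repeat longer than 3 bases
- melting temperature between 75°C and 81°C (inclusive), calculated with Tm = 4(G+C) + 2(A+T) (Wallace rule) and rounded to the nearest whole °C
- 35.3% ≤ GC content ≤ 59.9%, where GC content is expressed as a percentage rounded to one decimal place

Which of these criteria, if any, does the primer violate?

Base counts: A=9, T=6, G=7, C=5 (length 27).
GC clamp: 3' end CAG has 2 G/C ✓
homopolymer run: longest run = 2 ✓
Tm: Tm = 2·15 + 4·12 = 78°C ✓
GC content: GC 12/27 = 44.4% ✓

Meets all criteria.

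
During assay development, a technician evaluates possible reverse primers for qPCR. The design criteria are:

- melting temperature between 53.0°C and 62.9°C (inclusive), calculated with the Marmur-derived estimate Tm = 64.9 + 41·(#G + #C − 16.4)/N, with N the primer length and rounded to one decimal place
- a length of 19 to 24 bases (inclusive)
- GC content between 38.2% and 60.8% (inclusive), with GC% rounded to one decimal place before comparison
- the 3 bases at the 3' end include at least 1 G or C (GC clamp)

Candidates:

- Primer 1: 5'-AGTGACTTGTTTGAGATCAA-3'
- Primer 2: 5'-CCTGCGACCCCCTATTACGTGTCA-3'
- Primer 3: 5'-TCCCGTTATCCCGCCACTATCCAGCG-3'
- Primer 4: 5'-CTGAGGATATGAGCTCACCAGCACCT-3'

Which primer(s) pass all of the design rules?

Primer 2 only.

Primer 1 (20 nt, A=6 T=7 G=5 C=2): Tm = 64.9 + 41·(7 − 16.4)/20 = 45.6°C, outside 53.0–62.9°C ✗; length 20 ✓; GC 7/20 = 35.0%, outside 38.2–60.8% ✗; 3' end CAA has 1 G/C ✓ — fails.
Primer 2 (24 nt, A=4 T=6 G=4 C=10): Tm = 64.9 + 41·(14 − 16.4)/24 = 60.8°C ✓; length 24 ✓; GC 14/24 = 58.3% ✓; 3' end TCA has 1 G/C ✓ — passes.
Primer 3 (26 nt, A=4 T=6 G=4 C=12): Tm = 64.9 + 41·(16 − 16.4)/26 = 64.3°C, outside 53.0–62.9°C ✗; length 26, outside 19–24 ✗; GC 16/26 = 61.5%, outside 38.2–60.8% ✗; 3' end GCG has 3 G/C ✓ — fails.
Primer 4 (26 nt, A=7 T=5 G=6 C=8): Tm = 64.9 + 41·(14 − 16.4)/26 = 61.1°C ✓; length 26, outside 19–24 ✗; GC 14/26 = 53.8% ✓; 3' end CCT has 2 G/C ✓ — fails.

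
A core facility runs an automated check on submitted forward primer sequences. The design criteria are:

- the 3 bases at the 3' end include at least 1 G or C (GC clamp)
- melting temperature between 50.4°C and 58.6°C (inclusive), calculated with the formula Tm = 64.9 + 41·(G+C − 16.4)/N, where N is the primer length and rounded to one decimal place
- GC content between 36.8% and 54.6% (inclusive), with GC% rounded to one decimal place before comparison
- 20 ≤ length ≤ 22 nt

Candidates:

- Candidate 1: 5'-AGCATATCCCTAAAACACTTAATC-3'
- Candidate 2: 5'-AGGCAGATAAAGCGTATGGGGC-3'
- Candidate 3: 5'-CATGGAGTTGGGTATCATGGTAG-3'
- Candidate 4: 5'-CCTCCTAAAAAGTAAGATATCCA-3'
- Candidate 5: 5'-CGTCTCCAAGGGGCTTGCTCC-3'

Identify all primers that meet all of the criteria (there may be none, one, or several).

Candidate 1 (24 nt, A=10 T=6 G=1 C=7): 3' end ATC has 1 G/C ✓; Tm = 64.9 + 41·(8 − 16.4)/24 = 50.6°C ✓; GC 8/24 = 33.3%, outside 36.8–54.6% ✗; length 24, outside 20–22 ✗ — fails.
Candidate 2 (22 nt, A=7 T=3 G=9 C=3): 3' end GGC has 3 G/C ✓; Tm = 64.9 + 41·(12 − 16.4)/22 = 56.7°C ✓; GC 12/22 = 54.5% ✓; length 22 ✓ — passes.
Candidate 3 (23 nt, A=5 T=7 G=9 C=2): 3' end TAG has 1 G/C ✓; Tm = 64.9 + 41·(11 − 16.4)/23 = 55.3°C ✓; GC 11/23 = 47.8% ✓; length 23, outside 20–22 ✗ — fails.
Candidate 4 (23 nt, A=10 T=5 G=2 C=6): 3' end CCA has 2 G/C ✓; Tm = 64.9 + 41·(8 − 16.4)/23 = 49.9°C, outside 50.4–58.6°C ✗; GC 8/23 = 34.8%, outside 36.8–54.6% ✗; length 23, outside 20–22 ✗ — fails.
Candidate 5 (21 nt, A=2 T=5 G=6 C=8): 3' end TCC has 2 G/C ✓; Tm = 64.9 + 41·(14 − 16.4)/21 = 60.2°C, outside 50.4–58.6°C ✗; GC 14/21 = 66.7%, outside 36.8–54.6% ✗; length 21 ✓ — fails.

Candidate 2 only.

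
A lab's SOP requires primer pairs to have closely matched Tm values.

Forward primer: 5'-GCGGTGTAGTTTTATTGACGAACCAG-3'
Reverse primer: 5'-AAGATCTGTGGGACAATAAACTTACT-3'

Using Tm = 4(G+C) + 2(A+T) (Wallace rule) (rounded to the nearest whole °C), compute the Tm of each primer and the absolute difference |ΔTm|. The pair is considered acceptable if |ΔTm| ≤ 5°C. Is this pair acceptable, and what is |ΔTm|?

Forward: A=6 T=8 G=8 C=4 → Tm = 2·14 + 4·12 = 76°C.
Reverse: A=10 T=7 G=5 C=4 → Tm = 2·17 + 4·9 = 70°C.
|ΔTm| = |76 − 70| = 6°C, > 5°C.

|ΔTm| = 6°C; the pair is not acceptable.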